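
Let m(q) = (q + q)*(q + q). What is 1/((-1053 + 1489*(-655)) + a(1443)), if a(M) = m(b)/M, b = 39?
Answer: -37/36124720 ≈ -1.0242e-6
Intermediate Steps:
m(q) = 4*q² (m(q) = (2*q)*(2*q) = 4*q²)
a(M) = 6084/M (a(M) = (4*39²)/M = (4*1521)/M = 6084/M)
1/((-1053 + 1489*(-655)) + a(1443)) = 1/((-1053 + 1489*(-655)) + 6084/1443) = 1/((-1053 - 975295) + 6084*(1/1443)) = 1/(-976348 + 156/37) = 1/(-36124720/37) = -37/36124720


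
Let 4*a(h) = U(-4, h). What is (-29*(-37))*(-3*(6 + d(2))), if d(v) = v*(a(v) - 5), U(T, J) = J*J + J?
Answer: 3219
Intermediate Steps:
U(T, J) = J + J² (U(T, J) = J² + J = J + J²)
a(h) = h*(1 + h)/4 (a(h) = (h*(1 + h))/4 = h*(1 + h)/4)
d(v) = v*(-5 + v*(1 + v)/4) (d(v) = v*(v*(1 + v)/4 - 5) = v*(-5 + v*(1 + v)/4))
(-29*(-37))*(-3*(6 + d(2))) = (-29*(-37))*(-3*(6 + (¼)*2*(-20 + 2*(1 + 2)))) = 1073*(-3*(6 + (¼)*2*(-20 + 2*3))) = 1073*(-3*(6 + (¼)*2*(-20 + 6))) = 1073*(-3*(6 + (¼)*2*(-14))) = 1073*(-3*(6 - 7)) = 1073*(-3*(-1)) = 1073*3 = 3219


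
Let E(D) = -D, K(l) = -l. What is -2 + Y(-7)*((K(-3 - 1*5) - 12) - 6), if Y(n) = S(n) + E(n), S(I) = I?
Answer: -2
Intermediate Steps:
Y(n) = 0 (Y(n) = n - n = 0)
-2 + Y(-7)*((K(-3 - 1*5) - 12) - 6) = -2 + 0*((-(-3 - 1*5) - 12) - 6) = -2 + 0*((-(-3 - 5) - 12) - 6) = -2 + 0*((-1*(-8) - 12) - 6) = -2 + 0*((8 - 12) - 6) = -2 + 0*(-4 - 6) = -2 + 0*(-10) = -2 + 0 = -2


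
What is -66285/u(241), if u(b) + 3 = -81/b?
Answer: 5324895/268 ≈ 19869.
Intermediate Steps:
u(b) = -3 - 81/b
-66285/u(241) = -66285/(-3 - 81/241) = -66285/(-804/241) = -66285*(-241/804) = 5324895/268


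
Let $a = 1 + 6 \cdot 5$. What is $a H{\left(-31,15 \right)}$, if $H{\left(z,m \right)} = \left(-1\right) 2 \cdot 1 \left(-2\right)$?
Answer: $124$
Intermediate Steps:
$a = 31$ ($a = 1 + 30 = 31$)
$H{\left(z,m \right)} = 4$ ($H{\left(z,m \right)} = \left(-2\right) 1 \left(-2\right) = \left(-2\right) \left(-2\right) = 4$)
$a H{\left(-31,15 \right)} = 31 \cdot 4 = 124$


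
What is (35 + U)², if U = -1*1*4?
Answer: 961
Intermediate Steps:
U = -4 (U = -1*4 = -4)
(35 + U)² = (35 - 4)² = 31² = 961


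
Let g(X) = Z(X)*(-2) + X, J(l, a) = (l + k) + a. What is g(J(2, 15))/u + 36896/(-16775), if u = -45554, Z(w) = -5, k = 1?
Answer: -840615042/382084175 ≈ -2.2001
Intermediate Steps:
J(l, a) = 1 + a + l (J(l, a) = (l + 1) + a = (1 + l) + a = 1 + a + l)
g(X) = 10 + X (g(X) = -5*(-2) + X = 10 + X)
g(J(2, 15))/u + 36896/(-16775) = (10 + (1 + 15 + 2))/(-45554) + 36896/(-16775) = (10 + 18)*(-1/45554) + 36896*(-1/16775) = 28*(-1/45554) - 36896/16775 = -14/22777 - 36896/16775 = -840615042/382084175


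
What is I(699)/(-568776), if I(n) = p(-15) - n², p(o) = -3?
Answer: 40717/47398 ≈ 0.85905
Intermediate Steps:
I(n) = -3 - n²
I(699)/(-568776) = (-3 - 1*699²)/(-568776) = (-3 - 1*488601)*(-1/568776) = (-3 - 488601)*(-1/568776) = -488604*(-1/568776) = 40717/47398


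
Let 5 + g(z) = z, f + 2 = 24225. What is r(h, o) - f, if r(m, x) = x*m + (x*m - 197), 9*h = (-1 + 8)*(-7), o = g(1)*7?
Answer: -217036/9 ≈ -24115.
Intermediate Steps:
f = 24223 (f = -2 + 24225 = 24223)
g(z) = -5 + z
o = -28 (o = (-5 + 1)*7 = -4*7 = -28)
h = -49/9 (h = ((-1 + 8)*(-7))/9 = (7*(-7))/9 = (⅑)*(-49) = -49/9 ≈ -5.4444)
r(m, x) = -197 + 2*m*x (r(m, x) = m*x + (m*x - 197) = m*x + (-197 + m*x) = -197 + 2*m*x)
r(h, o) - f = (-197 + 2*(-49/9)*(-28)) - 1*24223 = (-197 + 2744/9) - 24223 = 971/9 - 24223 = -217036/9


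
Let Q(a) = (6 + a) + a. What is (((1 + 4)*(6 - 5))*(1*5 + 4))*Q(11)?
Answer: 1260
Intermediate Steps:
Q(a) = 6 + 2*a
(((1 + 4)*(6 - 5))*(1*5 + 4))*Q(11) = (((1 + 4)*(6 - 5))*(1*5 + 4))*(6 + 2*11) = ((5*1)*(5 + 4))*(6 + 22) = (5*9)*28 = 45*28 = 1260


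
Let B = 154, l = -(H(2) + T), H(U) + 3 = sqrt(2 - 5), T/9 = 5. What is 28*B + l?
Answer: 4270 - I*sqrt(3) ≈ 4270.0 - 1.732*I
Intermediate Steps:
T = 45 (T = 9*5 = 45)
H(U) = -3 + I*sqrt(3) (H(U) = -3 + sqrt(2 - 5) = -3 + sqrt(-3) = -3 + I*sqrt(3))
l = -42 - I*sqrt(3) (l = -((-3 + I*sqrt(3)) + 45) = -(42 + I*sqrt(3)) = -42 - I*sqrt(3) ≈ -42.0 - 1.732*I)
28*B + l = 28*154 + (-42 - I*sqrt(3)) = 4312 + (-42 - I*sqrt(3)) = 4270 - I*sqrt(3)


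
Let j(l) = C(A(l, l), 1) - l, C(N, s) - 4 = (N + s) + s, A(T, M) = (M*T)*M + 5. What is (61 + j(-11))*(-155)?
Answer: 193440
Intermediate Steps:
A(T, M) = 5 + T*M² (A(T, M) = T*M² + 5 = 5 + T*M²)
C(N, s) = 4 + N + 2*s (C(N, s) = 4 + ((N + s) + s) = 4 + (N + 2*s) = 4 + N + 2*s)
j(l) = 11 + l³ - l (j(l) = (4 + (5 + l*l²) + 2*1) - l = (4 + (5 + l³) + 2) - l = (11 + l³) - l = 11 + l³ - l)
(61 + j(-11))*(-155) = (61 + (11 + (-11)³ - 1*(-11)))*(-155) = (61 + (11 - 1331 + 11))*(-155) = (61 - 1309)*(-155) = -1248*(-155) = 193440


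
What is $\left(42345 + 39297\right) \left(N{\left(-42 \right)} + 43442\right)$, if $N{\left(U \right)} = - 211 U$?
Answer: $4270203168$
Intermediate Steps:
$\left(42345 + 39297\right) \left(N{\left(-42 \right)} + 43442\right) = \left(42345 + 39297\right) \left(\left(-211\right) \left(-42\right) + 43442\right) = 81642 \left(8862 + 43442\right) = 81642 \cdot 52304 = 4270203168$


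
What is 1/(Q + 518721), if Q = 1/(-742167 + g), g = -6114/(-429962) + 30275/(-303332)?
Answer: 48397173339715415/25104630151885309167523 ≈ 1.9278e-6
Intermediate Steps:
g = -5581263851/65210616692 (g = -6114*(-1/429962) + 30275*(-1/303332) = 3057/214981 - 30275/303332 = -5581263851/65210616692 ≈ -0.085588)
Q = -65210616692/48397173339715415 (Q = 1/(-742167 - 5581263851/65210616692) = 1/(-48397173339715415/65210616692) = -65210616692/48397173339715415 ≈ -1.3474e-6)
1/(Q + 518721) = 1/(-65210616692/48397173339715415 + 518721) = 1/(25104630151885309167523/48397173339715415) = 48397173339715415/25104630151885309167523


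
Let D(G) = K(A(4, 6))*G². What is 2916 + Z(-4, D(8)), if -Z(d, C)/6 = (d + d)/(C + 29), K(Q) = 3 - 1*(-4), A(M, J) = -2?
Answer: 463660/159 ≈ 2916.1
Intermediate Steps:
K(Q) = 7 (K(Q) = 3 + 4 = 7)
D(G) = 7*G²
Z(d, C) = -12*d/(29 + C) (Z(d, C) = -6*(d + d)/(C + 29) = -6*2*d/(29 + C) = -12*d/(29 + C))
2916 + Z(-4, D(8)) = 2916 - 12*(-4)/(29 + 7*8²) = 2916 - 12*(-4)/(29 + 7*64) = 2916 - 12*(-4)/(29 + 448) = 2916 - 12*(-4)/477 = 2916 - 12*(-4)*1/477 = 2916 + 16/159 = 463660/159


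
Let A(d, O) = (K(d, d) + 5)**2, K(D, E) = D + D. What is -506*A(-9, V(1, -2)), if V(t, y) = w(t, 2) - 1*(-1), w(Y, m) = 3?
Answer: -85514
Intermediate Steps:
V(t, y) = 4 (V(t, y) = 3 - 1*(-1) = 3 + 1 = 4)
K(D, E) = 2*D
A(d, O) = (5 + 2*d)**2 (A(d, O) = (2*d + 5)**2 = (5 + 2*d)**2)
-506*A(-9, V(1, -2)) = -506*(5 + 2*(-9))**2 = -506*(5 - 18)**2 = -506*(-13)**2 = -506*169 = -85514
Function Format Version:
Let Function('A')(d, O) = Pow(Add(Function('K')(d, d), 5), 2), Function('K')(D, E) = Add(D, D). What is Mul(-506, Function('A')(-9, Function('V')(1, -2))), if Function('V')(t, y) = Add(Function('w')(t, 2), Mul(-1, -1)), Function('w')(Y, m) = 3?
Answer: -85514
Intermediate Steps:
Function('V')(t, y) = 4 (Function('V')(t, y) = Add(3, Mul(-1, -1)) = Add(3, 1) = 4)
Function('K')(D, E) = Mul(2, D)
Function('A')(d, O) = Pow(Add(5, Mul(2, d)), 2) (Function('A')(d, O) = Pow(Add(Mul(2, d), 5), 2) = Pow(Add(5, Mul(2, d)), 2))
Mul(-506, Function('A')(-9, Function('V')(1, -2))) = Mul(-506, Pow(Add(5, Mul(2, -9)), 2)) = Mul(-506, Pow(Add(5, -18), 2)) = Mul(-506, Pow(-13, 2)) = Mul(-506, 169) = -85514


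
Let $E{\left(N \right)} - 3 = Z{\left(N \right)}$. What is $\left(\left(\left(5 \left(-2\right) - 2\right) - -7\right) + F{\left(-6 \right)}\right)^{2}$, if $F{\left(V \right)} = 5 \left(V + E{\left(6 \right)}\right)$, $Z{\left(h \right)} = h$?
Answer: $100$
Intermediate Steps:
$E{\left(N \right)} = 3 + N$
$F{\left(V \right)} = 45 + 5 V$ ($F{\left(V \right)} = 5 \left(V + \left(3 + 6\right)\right) = 5 \left(V + 9\right) = 5 \left(9 + V\right) = 45 + 5 V$)
$\left(\left(\left(5 \left(-2\right) - 2\right) - -7\right) + F{\left(-6 \right)}\right)^{2} = \left(\left(\left(5 \left(-2\right) - 2\right) - -7\right) + \left(45 + 5 \left(-6\right)\right)\right)^{2} = \left(\left(\left(-10 - 2\right) + 7\right) + \left(45 - 30\right)\right)^{2} = \left(\left(-12 + 7\right) + 15\right)^{2} = \left(-5 + 15\right)^{2} = 10^{2} = 100$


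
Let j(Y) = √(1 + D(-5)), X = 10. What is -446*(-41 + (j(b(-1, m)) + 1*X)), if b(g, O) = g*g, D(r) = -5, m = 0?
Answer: 13826 - 892*I ≈ 13826.0 - 892.0*I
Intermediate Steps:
b(g, O) = g²
j(Y) = 2*I (j(Y) = √(1 - 5) = √(-4) = 2*I)
-446*(-41 + (j(b(-1, m)) + 1*X)) = -446*(-41 + (2*I + 1*10)) = -446*(-41 + (2*I + 10)) = -446*(-41 + (10 + 2*I)) = -446*(-31 + 2*I) = 13826 - 892*I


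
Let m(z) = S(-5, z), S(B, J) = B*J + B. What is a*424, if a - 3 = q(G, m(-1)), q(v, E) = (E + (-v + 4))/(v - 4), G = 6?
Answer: 848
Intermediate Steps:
S(B, J) = B + B*J
m(z) = -5 - 5*z (m(z) = -5*(1 + z) = -5 - 5*z)
q(v, E) = (4 + E - v)/(-4 + v) (q(v, E) = (E + (4 - v))/(-4 + v) = (4 + E - v)/(-4 + v))
a = 2 (a = 3 + (4 + (-5 - 5*(-1)) - 1*6)/(-4 + 6) = 3 + (4 + (-5 + 5) - 6)/2 = 3 + (4 + 0 - 6)/2 = 3 + (½)*(-2) = 3 - 1 = 2)
a*424 = 2*424 = 848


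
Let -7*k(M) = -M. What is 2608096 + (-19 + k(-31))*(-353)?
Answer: 18314564/7 ≈ 2.6164e+6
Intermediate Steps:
k(M) = M/7 (k(M) = -(-1)*M/7 = M/7)
2608096 + (-19 + k(-31))*(-353) = 2608096 + (-19 + (⅐)*(-31))*(-353) = 2608096 + (-19 - 31/7)*(-353) = 2608096 - 164/7*(-353) = 2608096 + 57892/7 = 18314564/7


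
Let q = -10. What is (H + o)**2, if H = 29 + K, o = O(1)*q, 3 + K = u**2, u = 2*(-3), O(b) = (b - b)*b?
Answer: 3844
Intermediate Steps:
O(b) = 0 (O(b) = 0*b = 0)
u = -6
K = 33 (K = -3 + (-6)**2 = -3 + 36 = 33)
o = 0 (o = 0*(-10) = 0)
H = 62 (H = 29 + 33 = 62)
(H + o)**2 = (62 + 0)**2 = 62**2 = 3844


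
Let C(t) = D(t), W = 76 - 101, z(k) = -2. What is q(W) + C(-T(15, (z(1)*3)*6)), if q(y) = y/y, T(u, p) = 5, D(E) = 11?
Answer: 12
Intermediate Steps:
W = -25
q(y) = 1
C(t) = 11
q(W) + C(-T(15, (z(1)*3)*6)) = 1 + 11 = 12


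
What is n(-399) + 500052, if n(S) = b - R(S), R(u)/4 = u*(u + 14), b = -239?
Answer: -114647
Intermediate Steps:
R(u) = 4*u*(14 + u) (R(u) = 4*(u*(u + 14)) = 4*(u*(14 + u)) = 4*u*(14 + u))
n(S) = -239 - 4*S*(14 + S)
n(-399) + 500052 = (-239 - 4*(-399)*(14 - 399)) + 500052 = (-239 - 4*(-399)*(-385)) + 500052 = (-239 - 614460) + 500052 = -614699 + 500052 = -114647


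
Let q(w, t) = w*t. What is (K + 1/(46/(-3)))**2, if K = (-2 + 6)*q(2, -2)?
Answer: 546121/2116 ≈ 258.09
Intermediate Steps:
q(w, t) = t*w
K = -16 (K = (-2 + 6)*(-2*2) = 4*(-4) = -16)
(K + 1/(46/(-3)))**2 = (-16 + 1/(46/(-3)))**2 = (-16 + 1/(46*(-1/3)))**2 = (-16 + 1/(-46/3))**2 = (-16 - 3/46)**2 = (-739/46)**2 = 546121/2116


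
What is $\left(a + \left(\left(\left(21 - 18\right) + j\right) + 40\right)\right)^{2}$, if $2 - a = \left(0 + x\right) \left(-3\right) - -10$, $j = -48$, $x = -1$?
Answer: $256$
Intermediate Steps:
$a = -11$ ($a = 2 - \left(\left(0 - 1\right) \left(-3\right) - -10\right) = 2 - \left(\left(-1\right) \left(-3\right) + 10\right) = 2 - \left(3 + 10\right) = 2 - 13 = -11$)
$\left(a + \left(\left(\left(21 - 18\right) + j\right) + 40\right)\right)^{2} = \left(-11 + \left(\left(\left(21 - 18\right) - 48\right) + 40\right)\right)^{2} = \left(-11 + \left(\left(3 - 48\right) + 40\right)\right)^{2} = \left(-11 + \left(-45 + 40\right)\right)^{2} = \left(-11 - 5\right)^{2} = \left(-16\right)^{2} = 256$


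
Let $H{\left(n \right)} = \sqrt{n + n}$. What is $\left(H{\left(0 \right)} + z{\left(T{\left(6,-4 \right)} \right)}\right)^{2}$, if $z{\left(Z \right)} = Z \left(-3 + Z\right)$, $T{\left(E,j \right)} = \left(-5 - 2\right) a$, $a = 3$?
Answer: $254016$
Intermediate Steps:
$T{\left(E,j \right)} = -21$ ($T{\left(E,j \right)} = \left(-5 - 2\right) 3 = \left(-7\right) 3 = -21$)
$H{\left(n \right)} = \sqrt{2} \sqrt{n}$ ($H{\left(n \right)} = \sqrt{2 n} = \sqrt{2} \sqrt{n}$)
$\left(H{\left(0 \right)} + z{\left(T{\left(6,-4 \right)} \right)}\right)^{2} = \left(\sqrt{2} \sqrt{0} - 21 \left(-3 - 21\right)\right)^{2} = \left(\sqrt{2} \cdot 0 - -504\right)^{2} = \left(0 + 504\right)^{2} = 504^{2} = 254016$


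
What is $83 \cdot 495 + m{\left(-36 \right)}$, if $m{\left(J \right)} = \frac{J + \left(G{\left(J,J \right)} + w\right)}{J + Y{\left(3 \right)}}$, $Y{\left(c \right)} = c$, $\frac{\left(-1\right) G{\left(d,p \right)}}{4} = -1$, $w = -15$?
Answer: $\frac{1355852}{33} \approx 41086.0$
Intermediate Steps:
$G{\left(d,p \right)} = 4$ ($G{\left(d,p \right)} = \left(-4\right) \left(-1\right) = 4$)
$m{\left(J \right)} = \frac{-11 + J}{3 + J}$ ($m{\left(J \right)} = \frac{J + \left(4 - 15\right)}{J + 3} = \frac{J - 11}{3 + J} = \frac{-11 + J}{3 + J}$)
$83 \cdot 495 + m{\left(-36 \right)} = 83 \cdot 495 + \frac{-11 - 36}{3 - 36} = 41085 + \frac{1}{-33} \left(-47\right) = 41085 - - \frac{47}{33} = 41085 + \frac{47}{33} = \frac{1355852}{33}$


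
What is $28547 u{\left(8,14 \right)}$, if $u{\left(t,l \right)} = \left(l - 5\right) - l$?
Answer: $-142735$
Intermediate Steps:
$u{\left(t,l \right)} = -5$ ($u{\left(t,l \right)} = \left(l - 5\right) - l = \left(-5 + l\right) - l = -5$)
$28547 u{\left(8,14 \right)} = 28547 \left(-5\right) = -142735$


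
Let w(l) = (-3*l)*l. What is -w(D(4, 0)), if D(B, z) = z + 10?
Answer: 300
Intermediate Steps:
D(B, z) = 10 + z
w(l) = -3*l²
-w(D(4, 0)) = -(-3)*(10 + 0)² = -(-3)*10² = -(-3)*100 = -1*(-300) = 300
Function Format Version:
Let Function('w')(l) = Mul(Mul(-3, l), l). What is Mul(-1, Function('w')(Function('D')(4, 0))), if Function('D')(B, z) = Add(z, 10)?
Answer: 300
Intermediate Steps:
Function('D')(B, z) = Add(10, z)
Function('w')(l) = Mul(-3, Pow(l, 2))
Mul(-1, Function('w')(Function('D')(4, 0))) = Mul(-1, Mul(-3, Pow(Add(10, 0), 2))) = Mul(-1, Mul(-3, Pow(10, 2))) = Mul(-1, Mul(-3, 100)) = Mul(-1, -300) = 300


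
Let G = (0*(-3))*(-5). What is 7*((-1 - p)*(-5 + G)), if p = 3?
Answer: 140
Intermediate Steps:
G = 0 (G = 0*(-5) = 0)
7*((-1 - p)*(-5 + G)) = 7*((-1 - 1*3)*(-5 + 0)) = 7*((-1 - 3)*(-5)) = 7*(-4*(-5)) = 7*20 = 140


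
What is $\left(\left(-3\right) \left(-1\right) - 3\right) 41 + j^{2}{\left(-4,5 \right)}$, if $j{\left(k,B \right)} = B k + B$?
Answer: $225$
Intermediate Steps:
$j{\left(k,B \right)} = B + B k$
$\left(\left(-3\right) \left(-1\right) - 3\right) 41 + j^{2}{\left(-4,5 \right)} = \left(\left(-3\right) \left(-1\right) - 3\right) 41 + \left(5 \left(1 - 4\right)\right)^{2} = \left(3 - 3\right) 41 + \left(5 \left(-3\right)\right)^{2} = 0 \cdot 41 + \left(-15\right)^{2} = 0 + 225 = 225$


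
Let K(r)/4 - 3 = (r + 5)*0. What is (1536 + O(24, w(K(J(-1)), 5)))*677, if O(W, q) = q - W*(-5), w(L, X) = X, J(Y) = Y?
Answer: 1124497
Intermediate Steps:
K(r) = 12 (K(r) = 12 + 4*((r + 5)*0) = 12 + 4*((5 + r)*0) = 12 + 4*0 = 12 + 0 = 12)
O(W, q) = q + 5*W
(1536 + O(24, w(K(J(-1)), 5)))*677 = (1536 + (5 + 5*24))*677 = (1536 + (5 + 120))*677 = (1536 + 125)*677 = 1661*677 = 1124497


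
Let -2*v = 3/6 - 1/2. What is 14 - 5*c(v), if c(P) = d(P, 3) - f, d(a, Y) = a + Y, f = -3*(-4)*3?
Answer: 179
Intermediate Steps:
f = 36 (f = 12*3 = 36)
v = 0 (v = -(3/6 - 1/2)/2 = -(3*(⅙) - 1*½)/2 = -(½ - ½)/2 = -½*0 = 0)
d(a, Y) = Y + a
c(P) = -33 + P (c(P) = (3 + P) - 1*36 = (3 + P) - 36 = -33 + P)
14 - 5*c(v) = 14 - 5*(-33 + 0) = 14 - 5*(-33) = 14 + 165 = 179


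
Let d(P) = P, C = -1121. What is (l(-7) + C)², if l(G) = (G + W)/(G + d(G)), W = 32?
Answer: 247086961/196 ≈ 1.2606e+6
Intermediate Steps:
l(G) = (32 + G)/(2*G) (l(G) = (G + 32)/(G + G) = (32 + G)/((2*G)) = (32 + G)*(1/(2*G)) = (32 + G)/(2*G))
(l(-7) + C)² = ((½)*(32 - 7)/(-7) - 1121)² = ((½)*(-⅐)*25 - 1121)² = (-25/14 - 1121)² = (-15719/14)² = 247086961/196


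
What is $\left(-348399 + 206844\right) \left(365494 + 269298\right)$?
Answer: $-89857981560$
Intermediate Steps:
$\left(-348399 + 206844\right) \left(365494 + 269298\right) = \left(-141555\right) 634792 = -89857981560$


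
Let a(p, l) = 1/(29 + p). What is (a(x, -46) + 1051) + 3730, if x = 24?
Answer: 253394/53 ≈ 4781.0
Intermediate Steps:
(a(x, -46) + 1051) + 3730 = (1/(29 + 24) + 1051) + 3730 = (1/53 + 1051) + 3730 = 55704/53 + 3730 = 253394/53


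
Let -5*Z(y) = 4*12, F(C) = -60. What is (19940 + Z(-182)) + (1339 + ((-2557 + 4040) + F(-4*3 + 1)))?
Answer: 113462/5 ≈ 22692.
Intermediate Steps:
Z(y) = -48/5 (Z(y) = -4*12/5 = -⅕*48 = -48/5)
(19940 + Z(-182)) + (1339 + ((-2557 + 4040) + F(-4*3 + 1))) = (19940 - 48/5) + (1339 + ((-2557 + 4040) - 60)) = 99652/5 + (1339 + (1483 - 60)) = 99652/5 + (1339 + 1423) = 99652/5 + 2762 = 113462/5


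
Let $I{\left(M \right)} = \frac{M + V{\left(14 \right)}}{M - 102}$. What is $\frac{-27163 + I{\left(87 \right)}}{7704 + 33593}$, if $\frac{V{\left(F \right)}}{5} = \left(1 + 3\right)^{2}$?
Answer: $- \frac{407612}{619455} \approx -0.65802$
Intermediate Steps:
$V{\left(F \right)} = 80$ ($V{\left(F \right)} = 5 \left(1 + 3\right)^{2} = 5 \cdot 4^{2} = 5 \cdot 16 = 80$)
$I{\left(M \right)} = \frac{80 + M}{-102 + M}$ ($I{\left(M \right)} = \frac{M + 80}{M - 102} = \frac{80 + M}{-102 + M}$)
$\frac{-27163 + I{\left(87 \right)}}{7704 + 33593} = \frac{-27163 + \frac{80 + 87}{-102 + 87}}{7704 + 33593} = \frac{-27163 + \frac{1}{-15} \cdot 167}{41297} = \left(-27163 - \frac{167}{15}\right) \frac{1}{41297} = \left(- \frac{407612}{15}\right) \frac{1}{41297} = - \frac{407612}{619455}$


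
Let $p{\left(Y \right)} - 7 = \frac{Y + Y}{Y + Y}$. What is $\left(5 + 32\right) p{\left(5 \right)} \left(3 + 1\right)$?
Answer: $1184$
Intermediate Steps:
$p{\left(Y \right)} = 8$ ($p{\left(Y \right)} = 7 + \frac{Y + Y}{Y + Y} = 7 + \frac{2 Y}{2 Y} = 7 + 2 Y \frac{1}{2 Y} = 7 + 1 = 8$)
$\left(5 + 32\right) p{\left(5 \right)} \left(3 + 1\right) = \left(5 + 32\right) 8 \left(3 + 1\right) = 37 \cdot 8 \cdot 4 = 37 \cdot 32 = 1184$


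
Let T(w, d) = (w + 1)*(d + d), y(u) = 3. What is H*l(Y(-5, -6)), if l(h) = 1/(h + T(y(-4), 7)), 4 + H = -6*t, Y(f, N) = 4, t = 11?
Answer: -7/6 ≈ -1.1667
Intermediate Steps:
H = -70 (H = -4 - 6*11 = -4 - 66 = -70)
T(w, d) = 2*d*(1 + w) (T(w, d) = (1 + w)*(2*d) = 2*d*(1 + w))
l(h) = 1/(56 + h) (l(h) = 1/(h + 2*7*(1 + 3)) = 1/(h + 2*7*4) = 1/(h + 56) = 1/(56 + h))
H*l(Y(-5, -6)) = -70/(56 + 4) = -70/60 = -70*1/60 = -7/6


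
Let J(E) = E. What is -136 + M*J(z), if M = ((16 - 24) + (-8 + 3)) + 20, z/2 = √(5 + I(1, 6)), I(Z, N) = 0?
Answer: -136 + 14*√5 ≈ -104.70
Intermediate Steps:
z = 2*√5 (z = 2*√(5 + 0) = 2*√5 ≈ 4.4721)
M = 7 (M = (-8 - 5) + 20 = -13 + 20 = 7)
-136 + M*J(z) = -136 + 7*(2*√5) = -136 + 14*√5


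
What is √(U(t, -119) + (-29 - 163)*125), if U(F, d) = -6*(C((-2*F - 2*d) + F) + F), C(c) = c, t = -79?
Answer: 2*I*√6357 ≈ 159.46*I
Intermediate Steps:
U(F, d) = 12*d (U(F, d) = -6*(((-2*F - 2*d) + F) + F) = -6*((-F - 2*d) + F) = -(-12)*d = 12*d)
√(U(t, -119) + (-29 - 163)*125) = √(12*(-119) + (-29 - 163)*125) = √(-1428 - 192*125) = √(-1428 - 24000) = √(-25428) = 2*I*√6357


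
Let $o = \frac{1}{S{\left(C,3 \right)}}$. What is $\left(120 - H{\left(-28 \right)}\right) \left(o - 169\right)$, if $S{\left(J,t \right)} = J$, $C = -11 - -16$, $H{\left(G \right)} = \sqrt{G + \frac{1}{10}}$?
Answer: $-20256 + \frac{1266 i \sqrt{310}}{25} \approx -20256.0 + 891.61 i$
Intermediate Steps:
$H{\left(G \right)} = \sqrt{\frac{1}{10} + G}$ ($H{\left(G \right)} = \sqrt{G + \frac{1}{10}} = \sqrt{\frac{1}{10} + G}$)
$C = 5$ ($C = -11 + 16 = 5$)
$o = \frac{1}{5} \approx 0.2$
$\left(120 - H{\left(-28 \right)}\right) \left(o - 169\right) = \left(120 - \frac{\sqrt{10 + 100 \left(-28\right)}}{10}\right) \left(\frac{1}{5} - 169\right) = \left(120 - \frac{\sqrt{10 - 2800}}{10}\right) \left(- \frac{844}{5}\right) = \left(120 - \frac{\sqrt{-2790}}{10}\right) \left(- \frac{844}{5}\right) = \left(120 - \frac{3 i \sqrt{310}}{10}\right) \left(- \frac{844}{5}\right) = -20256 + \frac{1266 i \sqrt{310}}{25}$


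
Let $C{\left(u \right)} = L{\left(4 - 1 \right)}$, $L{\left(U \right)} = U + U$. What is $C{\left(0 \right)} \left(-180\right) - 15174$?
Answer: $-16254$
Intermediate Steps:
$L{\left(U \right)} = 2 U$
$C{\left(u \right)} = 6$ ($C{\left(u \right)} = 2 \left(4 - 1\right) = 2 \cdot 3 = 6$)
$C{\left(0 \right)} \left(-180\right) - 15174 = 6 \left(-180\right) - 15174 = -1080 - 15174 = -16254$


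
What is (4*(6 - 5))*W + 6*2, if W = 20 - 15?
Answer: 32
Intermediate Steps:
W = 5
(4*(6 - 5))*W + 6*2 = (4*(6 - 5))*5 + 6*2 = (4*1)*5 + 12 = 4*5 + 12 = 20 + 12 = 32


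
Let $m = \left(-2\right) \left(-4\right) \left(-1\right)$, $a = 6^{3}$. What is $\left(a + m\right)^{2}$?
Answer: $43264$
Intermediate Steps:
$a = 216$
$m = -8$ ($m = 8 \left(-1\right) = -8$)
$\left(a + m\right)^{2} = \left(216 - 8\right)^{2} = 208^{2} = 43264$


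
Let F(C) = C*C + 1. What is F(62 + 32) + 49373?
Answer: 58210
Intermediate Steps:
F(C) = 1 + C² (F(C) = C² + 1 = 1 + C²)
F(62 + 32) + 49373 = (1 + (62 + 32)²) + 49373 = (1 + 94²) + 49373 = (1 + 8836) + 49373 = 8837 + 49373 = 58210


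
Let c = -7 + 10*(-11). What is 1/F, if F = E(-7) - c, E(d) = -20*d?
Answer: 1/257 ≈ 0.0038911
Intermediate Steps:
c = -117 (c = -7 - 110 = -117)
F = 257 (F = -20*(-7) - 1*(-117) = 140 + 117 = 257)
1/F = 1/257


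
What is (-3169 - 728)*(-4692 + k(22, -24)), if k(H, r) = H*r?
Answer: 20342340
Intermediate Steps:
(-3169 - 728)*(-4692 + k(22, -24)) = (-3169 - 728)*(-4692 + 22*(-24)) = -3897*(-4692 - 528) = -3897*(-5220) = 20342340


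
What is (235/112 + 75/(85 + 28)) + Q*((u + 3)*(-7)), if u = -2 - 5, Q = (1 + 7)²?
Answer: 22714507/12656 ≈ 1794.8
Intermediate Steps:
Q = 64 (Q = 8² = 64)
u = -7
(235/112 + 75/(85 + 28)) + Q*((u + 3)*(-7)) = (235/112 + 75/(85 + 28)) + 64*((-7 + 3)*(-7)) = (235*(1/112) + 75/113) + 64*(-4*(-7)) = (235/112 + 75*(1/113)) + 64*28 = (235/112 + 75/113) + 1792 = 34955/12656 + 1792 = 22714507/12656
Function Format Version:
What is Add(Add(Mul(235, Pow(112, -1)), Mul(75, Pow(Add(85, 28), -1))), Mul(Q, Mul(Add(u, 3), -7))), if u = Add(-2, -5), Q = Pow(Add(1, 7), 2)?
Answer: Rational(22714507, 12656) ≈ 1794.8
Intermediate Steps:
Q = 64 (Q = Pow(8, 2) = 64)
u = -7
Add(Add(Mul(235, Pow(112, -1)), Mul(75, Pow(Add(85, 28), -1))), Mul(Q, Mul(Add(u, 3), -7))) = Add(Add(Mul(235, Pow(112, -1)), Mul(75, Pow(Add(85, 28), -1))), Mul(64, Mul(Add(-7, 3), -7))) = Add(Add(Mul(235, Rational(1, 112)), Mul(75, Pow(113, -1))), Mul(64, Mul(-4, -7))) = Add(Add(Rational(235, 112), Mul(75, Rational(1, 113))), Mul(64, 28)) = Add(Add(Rational(235, 112), Rational(75, 113)), 1792) = Add(Rational(34955, 12656), 1792) = Rational(22714507, 12656)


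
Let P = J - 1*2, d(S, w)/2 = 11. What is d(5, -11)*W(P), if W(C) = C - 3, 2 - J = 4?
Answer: -154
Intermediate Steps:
d(S, w) = 22 (d(S, w) = 2*11 = 22)
J = -2 (J = 2 - 1*4 = 2 - 4 = -2)
P = -4 (P = -2 - 1*2 = -2 - 2 = -4)
W(C) = -3 + C
d(5, -11)*W(P) = 22*(-3 - 4) = 22*(-7) = -154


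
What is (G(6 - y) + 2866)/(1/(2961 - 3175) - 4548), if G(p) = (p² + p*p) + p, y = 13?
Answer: -632798/973273 ≈ -0.65018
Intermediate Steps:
G(p) = p + 2*p² (G(p) = (p² + p²) + p = 2*p² + p = p + 2*p²)
(G(6 - y) + 2866)/(1/(2961 - 3175) - 4548) = ((6 - 1*13)*(1 + 2*(6 - 1*13)) + 2866)/(1/(2961 - 3175) - 4548) = ((6 - 13)*(1 + 2*(6 - 13)) + 2866)/(1/(-214) - 4548) = (-7*(1 + 2*(-7)) + 2866)/(-1/214 - 4548) = (-7*(1 - 14) + 2866)/(-973273/214) = (-7*(-13) + 2866)*(-214/973273) = (91 + 2866)*(-214/973273) = 2957*(-214/973273) = -632798/973273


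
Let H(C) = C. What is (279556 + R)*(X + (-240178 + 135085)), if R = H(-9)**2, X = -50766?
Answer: -43583943183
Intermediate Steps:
R = 81 (R = (-9)**2 = 81)
(279556 + R)*(X + (-240178 + 135085)) = (279556 + 81)*(-50766 + (-240178 + 135085)) = 279637*(-50766 - 105093) = 279637*(-155859) = -43583943183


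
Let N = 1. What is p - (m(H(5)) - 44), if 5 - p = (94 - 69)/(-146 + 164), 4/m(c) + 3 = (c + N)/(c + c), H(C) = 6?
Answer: 25717/522 ≈ 49.266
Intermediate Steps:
m(c) = 4/(-3 + (1 + c)/(2*c)) (m(c) = 4/(-3 + (c + 1)/(c + c)) = 4/(-3 + (1 + c)/((2*c))) = 4/(-3 + (1 + c)*(1/(2*c))) = 4/(-3 + (1 + c)/(2*c)))
p = 65/18 (p = 5 - (94 - 69)/(-146 + 164) = 5 - 25/18 = 65/18 ≈ 3.6111)
p - (m(H(5)) - 44) = 65/18 - (-8*6/(-1 + 5*6) - 44) = 65/18 - (-8*6/(-1 + 30) - 44) = 65/18 - (-8*6/29 - 44) = 65/18 - (-8*6*1/29 - 44) = 65/18 - (-48/29 - 44) = 65/18 - 1*(-1324/29) = 65/18 + 1324/29 = 25717/522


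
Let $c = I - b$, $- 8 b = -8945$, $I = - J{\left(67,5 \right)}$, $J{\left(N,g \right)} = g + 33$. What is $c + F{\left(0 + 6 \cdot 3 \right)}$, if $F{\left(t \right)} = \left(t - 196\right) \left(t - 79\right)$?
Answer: $\frac{77615}{8} \approx 9701.9$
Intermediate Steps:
$J{\left(N,g \right)} = 33 + g$
$I = -38$ ($I = - (33 + 5) = \left(-1\right) 38 = -38$)
$b = \frac{8945}{8}$ ($b = \left(- \frac{1}{8}\right) \left(-8945\right) = \frac{8945}{8} \approx 1118.1$)
$c = - \frac{9249}{8}$ ($c = -38 - \frac{8945}{8} = - \frac{9249}{8} \approx -1156.1$)
$F{\left(t \right)} = \left(-196 + t\right) \left(-79 + t\right)$
$c + F{\left(0 + 6 \cdot 3 \right)} = - \frac{9249}{8} + \left(15484 + \left(0 + 6 \cdot 3\right)^{2} - 275 \left(0 + 6 \cdot 3\right)\right) = - \frac{9249}{8} + \left(15484 + \left(0 + 18\right)^{2} - 275 \left(0 + 18\right)\right) = - \frac{9249}{8} + \left(15484 + 18^{2} - 4950\right) = - \frac{9249}{8} + \left(15484 + 324 - 4950\right) = - \frac{9249}{8} + 10858 = \frac{77615}{8}$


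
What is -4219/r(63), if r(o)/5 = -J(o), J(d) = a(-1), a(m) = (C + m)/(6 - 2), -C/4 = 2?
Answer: -16876/45 ≈ -375.02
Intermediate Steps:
C = -8 (C = -4*2 = -8)
a(m) = -2 + m/4 (a(m) = (-8 + m)/(6 - 2) = (-8 + m)/4 = (-8 + m)*(¼) = -2 + m/4)
J(d) = -9/4 (J(d) = -2 + (¼)*(-1) = -2 - ¼ = -9/4)
r(o) = 45/4 (r(o) = 5*(-1*(-9/4)) = 5*(9/4) = 45/4)
-4219/r(63) = -4219/45/4 = -4219*4/45 = -16876/45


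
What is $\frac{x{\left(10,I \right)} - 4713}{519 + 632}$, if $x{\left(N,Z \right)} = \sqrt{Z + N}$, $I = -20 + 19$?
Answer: $- \frac{4710}{1151} \approx -4.0921$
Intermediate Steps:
$I = -1$
$x{\left(N,Z \right)} = \sqrt{N + Z}$
$\frac{x{\left(10,I \right)} - 4713}{519 + 632} = \frac{\sqrt{10 - 1} - 4713}{519 + 632} = \frac{\sqrt{9} - 4713}{1151} = \left(3 - 4713\right) \frac{1}{1151} = \left(-4710\right) \frac{1}{1151} = - \frac{4710}{1151}$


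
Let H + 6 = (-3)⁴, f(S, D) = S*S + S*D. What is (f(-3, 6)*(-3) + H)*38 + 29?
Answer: 3905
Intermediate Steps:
f(S, D) = S² + D*S
H = 75 (H = -6 + (-3)⁴ = -6 + 81 = 75)
(f(-3, 6)*(-3) + H)*38 + 29 = (-3*(6 - 3)*(-3) + 75)*38 + 29 = (-3*3*(-3) + 75)*38 + 29 = (-9*(-3) + 75)*38 + 29 = (27 + 75)*38 + 29 = 102*38 + 29 = 3876 + 29 = 3905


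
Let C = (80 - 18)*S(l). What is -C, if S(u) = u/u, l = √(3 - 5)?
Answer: -62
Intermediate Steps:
l = I*√2 (l = √(-2) = I*√2 ≈ 1.4142*I)
S(u) = 1
C = 62 (C = (80 - 18)*1 = 62*1 = 62)
-C = -1*62 = -62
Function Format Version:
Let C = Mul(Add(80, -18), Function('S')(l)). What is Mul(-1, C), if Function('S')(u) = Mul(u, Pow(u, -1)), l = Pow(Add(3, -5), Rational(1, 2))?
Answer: -62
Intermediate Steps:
l = Mul(I, Pow(2, Rational(1, 2))) (l = Pow(-2, Rational(1, 2)) = Mul(I, Pow(2, Rational(1, 2))) ≈ Mul(1.4142, I))
Function('S')(u) = 1
C = 62 (C = Mul(Add(80, -18), 1) = Mul(62, 1) = 62)
Mul(-1, C) = Mul(-1, 62) = -62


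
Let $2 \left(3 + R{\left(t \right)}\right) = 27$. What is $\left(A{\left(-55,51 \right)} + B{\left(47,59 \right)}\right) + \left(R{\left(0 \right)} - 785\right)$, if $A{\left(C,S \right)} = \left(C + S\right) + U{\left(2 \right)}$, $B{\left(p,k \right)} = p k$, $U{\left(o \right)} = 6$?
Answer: $\frac{4001}{2} \approx 2000.5$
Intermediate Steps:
$R{\left(t \right)} = \frac{21}{2}$ ($R{\left(t \right)} = -3 + \frac{1}{2} \cdot 27 = -3 + \frac{27}{2} = \frac{21}{2}$)
$B{\left(p,k \right)} = k p$
$A{\left(C,S \right)} = 6 + C + S$ ($A{\left(C,S \right)} = \left(C + S\right) + 6 = 6 + C + S$)
$\left(A{\left(-55,51 \right)} + B{\left(47,59 \right)}\right) + \left(R{\left(0 \right)} - 785\right) = \left(\left(6 - 55 + 51\right) + 59 \cdot 47\right) + \left(\frac{21}{2} - 785\right) = \left(2 + 2773\right) - \frac{1549}{2} = 2775 - \frac{1549}{2} = \frac{4001}{2}$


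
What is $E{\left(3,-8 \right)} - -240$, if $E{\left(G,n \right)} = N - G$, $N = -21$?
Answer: $216$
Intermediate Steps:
$E{\left(G,n \right)} = -21 - G$
$E{\left(3,-8 \right)} - -240 = \left(-21 - 3\right) - -240 = \left(-21 - 3\right) + 240 = -24 + 240 = 216$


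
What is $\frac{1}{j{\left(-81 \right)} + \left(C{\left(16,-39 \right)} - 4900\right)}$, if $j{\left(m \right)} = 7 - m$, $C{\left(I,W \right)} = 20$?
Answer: $- \frac{1}{4792} \approx -0.00020868$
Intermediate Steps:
$\frac{1}{j{\left(-81 \right)} + \left(C{\left(16,-39 \right)} - 4900\right)} = \frac{1}{\left(7 - -81\right) + \left(20 - 4900\right)} = \frac{1}{\left(7 + 81\right) + \left(20 - 4900\right)} = \frac{1}{88 - 4880} = \frac{1}{-4792} = - \frac{1}{4792}$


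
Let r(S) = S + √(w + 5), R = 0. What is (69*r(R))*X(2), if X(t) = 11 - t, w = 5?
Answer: 621*√10 ≈ 1963.8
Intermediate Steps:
r(S) = S + √10 (r(S) = S + √(5 + 5) = S + √10)
(69*r(R))*X(2) = (69*(0 + √10))*(11 - 1*2) = (69*√10)*(11 - 2) = (69*√10)*9 = 621*√10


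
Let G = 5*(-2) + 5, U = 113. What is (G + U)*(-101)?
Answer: -10908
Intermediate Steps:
G = -5 (G = -10 + 5 = -5)
(G + U)*(-101) = (-5 + 113)*(-101) = 108*(-101) = -10908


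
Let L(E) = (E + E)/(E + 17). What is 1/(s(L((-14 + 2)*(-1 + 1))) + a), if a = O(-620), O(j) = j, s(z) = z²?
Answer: -1/620 ≈ -0.0016129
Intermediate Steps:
L(E) = 2*E/(17 + E) (L(E) = (2*E)/(17 + E) = 2*E/(17 + E))
a = -620
1/(s(L((-14 + 2)*(-1 + 1))) + a) = 1/((2*((-14 + 2)*(-1 + 1))/(17 + (-14 + 2)*(-1 + 1)))² - 620) = 1/((2*(-12*0)/(17 - 12*0))² - 620) = 1/((2*0/(17 + 0))² - 620) = 1/((2*0/17)² - 620) = 1/((2*0*(1/17))² - 620) = 1/(0² - 620) = 1/(0 - 620) = 1/(-620) = -1/620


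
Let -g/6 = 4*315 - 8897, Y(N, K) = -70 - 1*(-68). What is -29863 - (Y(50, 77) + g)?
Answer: -75683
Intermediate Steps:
Y(N, K) = -2 (Y(N, K) = -70 + 68 = -2)
g = 45822 (g = -6*(4*315 - 8897) = -6*(1260 - 8897) = -6*(-7637) = 45822)
-29863 - (Y(50, 77) + g) = -29863 - (-2 + 45822) = -29863 - 1*45820 = -29863 - 45820 = -75683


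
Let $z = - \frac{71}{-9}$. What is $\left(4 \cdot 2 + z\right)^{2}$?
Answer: $\frac{20449}{81} \approx 252.46$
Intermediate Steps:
$z = \frac{71}{9}$ ($z = \left(-71\right) \left(- \frac{1}{9}\right) = \frac{71}{9} \approx 7.8889$)
$\left(4 \cdot 2 + z\right)^{2} = \left(4 \cdot 2 + \frac{71}{9}\right)^{2} = \left(8 + \frac{71}{9}\right)^{2} = \left(\frac{143}{9}\right)^{2} = \frac{20449}{81}$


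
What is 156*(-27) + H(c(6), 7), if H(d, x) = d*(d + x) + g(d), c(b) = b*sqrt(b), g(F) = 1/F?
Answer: -3996 + 1513*sqrt(6)/36 ≈ -3893.1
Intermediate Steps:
c(b) = b**(3/2)
H(d, x) = 1/d + d*(d + x) (H(d, x) = d*(d + x) + 1/d = 1/d + d*(d + x))
156*(-27) + H(c(6), 7) = 156*(-27) + (1 + (6**(3/2))**2*(6**(3/2) + 7))/(6**(3/2)) = -4212 + (1 + (6*sqrt(6))**2*(6*sqrt(6) + 7))/((6*sqrt(6))) = -4212 + (sqrt(6)/36)*(1 + 216*(7 + 6*sqrt(6))) = -4212 + (sqrt(6)/36)*(1 + (1512 + 1296*sqrt(6))) = -4212 + (sqrt(6)/36)*(1513 + 1296*sqrt(6)) = -4212 + sqrt(6)*(1513 + 1296*sqrt(6))/36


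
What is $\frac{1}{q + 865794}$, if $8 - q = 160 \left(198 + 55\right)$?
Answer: $\frac{1}{825322} \approx 1.2116 \cdot 10^{-6}$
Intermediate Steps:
$q = -40472$ ($q = 8 - 160 \left(198 + 55\right) = 8 - 160 \cdot 253 = 8 - 40480 = -40472$)
$\frac{1}{q + 865794} = \frac{1}{-40472 + 865794} = \frac{1}{825322}$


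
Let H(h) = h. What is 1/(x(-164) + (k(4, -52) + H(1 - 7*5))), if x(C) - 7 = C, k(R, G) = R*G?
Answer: -1/399 ≈ -0.0025063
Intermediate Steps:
k(R, G) = G*R
x(C) = 7 + C
1/(x(-164) + (k(4, -52) + H(1 - 7*5))) = 1/((7 - 164) + (-52*4 + (1 - 7*5))) = 1/(-157 + (-208 + (1 - 35))) = 1/(-157 + (-208 - 34)) = 1/(-157 - 242) = 1/(-399) = -1/399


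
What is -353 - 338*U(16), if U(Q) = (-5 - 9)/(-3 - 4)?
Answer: -1029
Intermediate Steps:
U(Q) = 2 (U(Q) = -14/(-7) = -14*(-⅐) = 2)
-353 - 338*U(16) = -353 - 338*2 = -353 - 676 = -1029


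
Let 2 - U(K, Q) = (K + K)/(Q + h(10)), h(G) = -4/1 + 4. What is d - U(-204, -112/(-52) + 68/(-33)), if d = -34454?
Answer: -194159/5 ≈ -38832.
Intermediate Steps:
h(G) = 0 (h(G) = -4*1 + 4 = -4 + 4 = 0)
U(K, Q) = 2 - 2*K/Q (U(K, Q) = 2 - (K + K)/(Q + 0) = 2 - 2*K/Q)
d - U(-204, -112/(-52) + 68/(-33)) = -34454 - (2 - 2*(-204)/(-112/(-52) + 68/(-33))) = -34454 - (2 - 2*(-204)/(-112*(-1/52) + 68*(-1/33))) = -34454 - (2 - 2*(-204)/(28/13 - 68/33)) = -34454 - (2 - 2*(-204)/40/429) = -34454 - (2 - 2*(-204)*429/40) = -34454 - (2 + 21879/5) = -34454 - 1*21889/5 = -34454 - 21889/5 = -194159/5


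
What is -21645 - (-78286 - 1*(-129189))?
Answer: -72548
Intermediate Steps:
-21645 - (-78286 - 1*(-129189)) = -21645 - (-78286 + 129189) = -21645 - 1*50903 = -21645 - 50903 = -72548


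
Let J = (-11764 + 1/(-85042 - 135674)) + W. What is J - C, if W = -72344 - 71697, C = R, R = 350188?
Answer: -111680750989/220716 ≈ -5.0599e+5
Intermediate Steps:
C = 350188
W = -144041
J = -34388656381/220716 (J = (-11764 + 1/(-85042 - 135674)) - 144041 = (-11764 + 1/(-220716)) - 144041 = (-11764 - 1/220716) - 144041 = -2596503025/220716 - 144041 = -34388656381/220716 ≈ -1.5581e+5)
J - C = -34388656381/220716 - 1*350188 = -34388656381/220716 - 350188 = -111680750989/220716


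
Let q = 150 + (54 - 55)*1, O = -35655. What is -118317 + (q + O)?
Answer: -153823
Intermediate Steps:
q = 149 (q = 150 - 1*1 = 150 - 1 = 149)
-118317 + (q + O) = -118317 + (149 - 35655) = -118317 - 35506 = -153823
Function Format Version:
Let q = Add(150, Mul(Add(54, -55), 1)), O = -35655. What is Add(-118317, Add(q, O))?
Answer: -153823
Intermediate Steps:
q = 149 (q = Add(150, Mul(-1, 1)) = Add(150, -1) = 149)
Add(-118317, Add(q, O)) = Add(-118317, Add(149, -35655)) = Add(-118317, -35506) = -153823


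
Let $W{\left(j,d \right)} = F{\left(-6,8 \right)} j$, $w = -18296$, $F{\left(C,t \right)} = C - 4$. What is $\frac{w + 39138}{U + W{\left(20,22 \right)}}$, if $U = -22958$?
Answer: $- \frac{10421}{11579} \approx -0.89999$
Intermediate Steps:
$F{\left(C,t \right)} = -4 + C$ ($F{\left(C,t \right)} = C - 4 = -4 + C$)
$W{\left(j,d \right)} = - 10 j$ ($W{\left(j,d \right)} = \left(-4 - 6\right) j = - 10 j$)
$\frac{w + 39138}{U + W{\left(20,22 \right)}} = \frac{-18296 + 39138}{-22958 - 200} = \frac{20842}{-22958 - 200} = \frac{20842}{-23158} = 20842 \left(- \frac{1}{23158}\right) = - \frac{10421}{11579}$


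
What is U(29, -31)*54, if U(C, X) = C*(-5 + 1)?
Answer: -6264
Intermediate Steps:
U(C, X) = -4*C (U(C, X) = C*(-4) = -4*C)
U(29, -31)*54 = -4*29*54 = -116*54 = -6264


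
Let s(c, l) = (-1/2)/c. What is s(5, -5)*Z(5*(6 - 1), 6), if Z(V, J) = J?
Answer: -3/5 ≈ -0.60000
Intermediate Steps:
s(c, l) = -1/(2*c) (s(c, l) = (-1*1/2)/c = -1/(2*c))
s(5, -5)*Z(5*(6 - 1), 6) = -1/2/5*6 = -1/2*1/5*6 = -1/10*6 = -3/5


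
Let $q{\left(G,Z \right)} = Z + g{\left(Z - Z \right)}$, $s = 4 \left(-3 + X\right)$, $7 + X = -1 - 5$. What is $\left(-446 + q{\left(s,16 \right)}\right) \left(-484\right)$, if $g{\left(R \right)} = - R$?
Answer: $208120$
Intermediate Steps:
$X = -13$ ($X = -7 - 6 = -13$)
$s = -64$ ($s = 4 \left(-3 - 13\right) = 4 \left(-16\right) = -64$)
$q{\left(G,Z \right)} = Z$ ($q{\left(G,Z \right)} = Z - \left(Z - Z\right) = Z - 0 = Z + 0 = Z$)
$\left(-446 + q{\left(s,16 \right)}\right) \left(-484\right) = \left(-446 + 16\right) \left(-484\right) = \left(-430\right) \left(-484\right) = 208120$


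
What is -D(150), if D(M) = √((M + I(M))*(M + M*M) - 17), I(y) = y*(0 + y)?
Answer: -√513022483 ≈ -22650.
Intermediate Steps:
I(y) = y² (I(y) = y*y = y²)
D(M) = √(-17 + (M + M²)²) (D(M) = √((M + M²)*(M + M*M) - 17) = √((M + M²)*(M + M²) - 17) = √((M + M²)² - 17) = √(-17 + (M + M²)²))
-D(150) = -√(-17 + 150² + 150⁴ + 2*150³) = -√(-17 + 22500 + 506250000 + 2*3375000) = -√(-17 + 22500 + 506250000 + 6750000) = -√513022483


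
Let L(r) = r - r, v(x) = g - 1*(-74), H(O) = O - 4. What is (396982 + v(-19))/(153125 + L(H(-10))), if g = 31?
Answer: 397087/153125 ≈ 2.5932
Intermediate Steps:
H(O) = -4 + O
v(x) = 105 (v(x) = 31 - 1*(-74) = 31 + 74 = 105)
L(r) = 0
(396982 + v(-19))/(153125 + L(H(-10))) = (396982 + 105)/(153125 + 0) = 397087/153125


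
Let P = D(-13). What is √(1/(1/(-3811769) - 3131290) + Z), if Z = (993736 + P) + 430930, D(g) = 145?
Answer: 4*√156621719418669873024028314482/1326194905779 ≈ 1193.7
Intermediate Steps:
P = 145
Z = 1424811 (Z = (993736 + 145) + 430930 = 993881 + 430930 = 1424811)
√(1/(1/(-3811769) - 3131290) + Z) = √(1/(1/(-3811769) - 3131290) + 1424811) = √(1/(-1/3811769 - 3131290) + 1424811) = √(1/(-11935754152011/3811769) + 1424811) = √(-3811769/11935754152011 + 1424811) = √(17006193809077133152/11935754152011) = 4*√156621719418669873024028314482/1326194905779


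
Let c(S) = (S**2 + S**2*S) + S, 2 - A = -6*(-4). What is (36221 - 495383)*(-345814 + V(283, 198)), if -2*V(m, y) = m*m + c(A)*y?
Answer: -285853828491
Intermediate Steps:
A = -22 (A = 2 - (-6)*(-4) = 2 - 1*24 = 2 - 24 = -22)
c(S) = S + S**2 + S**3 (c(S) = (S**2 + S**3) + S = S + S**2 + S**3)
V(m, y) = 5093*y - m**2/2 (V(m, y) = -(m*m + (-22*(1 - 22 + (-22)**2))*y)/2 = -(m**2 + (-22*(1 - 22 + 484))*y)/2 = -(m**2 + (-22*463)*y)/2 = -(m**2 - 10186*y)/2 = 5093*y - m**2/2)
(36221 - 495383)*(-345814 + V(283, 198)) = (36221 - 495383)*(-345814 + (5093*198 - 1/2*283**2)) = -459162*(-345814 + (1008414 - 1/2*80089)) = -459162*(-345814 + (1008414 - 80089/2)) = -459162*(-345814 + 1936739/2) = -459162*1245111/2 = -285853828491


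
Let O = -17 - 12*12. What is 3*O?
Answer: -483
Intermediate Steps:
O = -161 (O = -17 - 144 = -161)
3*O = 3*(-161) = -483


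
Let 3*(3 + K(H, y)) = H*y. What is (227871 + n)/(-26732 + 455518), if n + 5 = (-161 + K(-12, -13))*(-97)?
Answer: 119365/214393 ≈ 0.55676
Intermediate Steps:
K(H, y) = -3 + H*y/3 (K(H, y) = -3 + (H*y)/3 = -3 + H*y/3)
n = 10859 (n = -5 + (-161 + (-3 + (⅓)*(-12)*(-13)))*(-97) = -5 + (-161 + (-3 + 52))*(-97) = -5 + (-161 + 49)*(-97) = -5 - 112*(-97) = -5 + 10864 = 10859)
(227871 + n)/(-26732 + 455518) = (227871 + 10859)/(-26732 + 455518) = 238730/428786 = 238730*(1/428786) = 119365/214393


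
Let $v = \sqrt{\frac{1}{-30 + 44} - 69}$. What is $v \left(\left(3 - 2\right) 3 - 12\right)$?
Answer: $- \frac{9 i \sqrt{13510}}{14} \approx - 74.721 i$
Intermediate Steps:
$v = \frac{i \sqrt{13510}}{14}$ ($v = \sqrt{\frac{1}{14} - 69} = \sqrt{- \frac{965}{14}} = \frac{i \sqrt{13510}}{14} \approx 8.3023 i$)
$v \left(\left(3 - 2\right) 3 - 12\right) = \frac{i \sqrt{13510}}{14} \left(\left(3 - 2\right) 3 - 12\right) = \frac{i \sqrt{13510}}{14} \left(1 \cdot 3 - 12\right) = \frac{i \sqrt{13510}}{14} \left(3 - 12\right) = \frac{i \sqrt{13510}}{14} \left(-9\right) = - \frac{9 i \sqrt{13510}}{14}$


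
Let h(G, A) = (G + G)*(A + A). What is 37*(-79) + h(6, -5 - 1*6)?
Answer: -3187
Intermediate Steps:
h(G, A) = 4*A*G (h(G, A) = (2*G)*(2*A) = 4*A*G)
37*(-79) + h(6, -5 - 1*6) = 37*(-79) + 4*(-5 - 1*6)*6 = -2923 + 4*(-5 - 6)*6 = -2923 + 4*(-11)*6 = -2923 - 264 = -3187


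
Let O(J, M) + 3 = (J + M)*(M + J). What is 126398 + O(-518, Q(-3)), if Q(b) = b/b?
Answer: 393684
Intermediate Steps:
Q(b) = 1
O(J, M) = -3 + (J + M)**2 (O(J, M) = -3 + (J + M)*(M + J) = -3 + (J + M)*(J + M) = -3 + (J + M)**2)
126398 + O(-518, Q(-3)) = 126398 + (-3 + (-518 + 1)**2) = 126398 + (-3 + (-517)**2) = 126398 + (-3 + 267289) = 126398 + 267286 = 393684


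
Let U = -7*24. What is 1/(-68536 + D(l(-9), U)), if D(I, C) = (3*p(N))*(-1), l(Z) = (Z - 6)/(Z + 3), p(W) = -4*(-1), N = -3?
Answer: -1/68548 ≈ -1.4588e-5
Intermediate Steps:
U = -168
p(W) = 4
l(Z) = (-6 + Z)/(3 + Z)
D(I, C) = -12 (D(I, C) = (3*4)*(-1) = 12*(-1) = -12)
1/(-68536 + D(l(-9), U)) = 1/(-68536 - 12) = 1/(-68548) = -1/68548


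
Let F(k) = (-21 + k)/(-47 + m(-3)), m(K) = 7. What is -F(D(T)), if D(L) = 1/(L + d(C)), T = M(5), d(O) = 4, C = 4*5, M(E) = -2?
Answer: -41/80 ≈ -0.51250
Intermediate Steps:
C = 20
T = -2
D(L) = 1/(4 + L) (D(L) = 1/(L + 4) = 1/(4 + L))
F(k) = 21/40 - k/40 (F(k) = (-21 + k)/(-47 + 7) = (-21 + k)/(-40) = (-21 + k)*(-1/40) = 21/40 - k/40)
-F(D(T)) = -(21/40 - 1/(40*(4 - 2))) = -(21/40 - 1/40/2) = -(21/40 - 1/40*½) = -(21/40 - 1/80) = -1*41/80 = -41/80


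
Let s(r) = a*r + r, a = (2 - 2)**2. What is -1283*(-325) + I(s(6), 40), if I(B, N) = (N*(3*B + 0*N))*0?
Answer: 416975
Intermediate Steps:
a = 0 (a = 0**2 = 0)
s(r) = r (s(r) = 0*r + r = 0 + r = r)
I(B, N) = 0 (I(B, N) = (N*(3*B + 0))*0 = (N*(3*B))*0 = (3*B*N)*0 = 0)
-1283*(-325) + I(s(6), 40) = -1283*(-325) + 0 = 416975 + 0 = 416975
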